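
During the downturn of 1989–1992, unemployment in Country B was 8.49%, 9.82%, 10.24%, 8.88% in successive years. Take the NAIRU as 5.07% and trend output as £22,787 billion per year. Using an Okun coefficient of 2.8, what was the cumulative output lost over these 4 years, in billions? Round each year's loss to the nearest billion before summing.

£10,943 billion

Year 1989: gap = -2.8 × (8.49 - 5.07) = -9.576%, loss ≈ 22787 × 9.576/100 ≈ 2182.
Year 1990: gap = -2.8 × (9.82 - 5.07) = -13.3%, loss ≈ 22787 × 13.3/100 ≈ 3031.
Year 1991: gap = -2.8 × (10.24 - 5.07) = -14.476%, loss ≈ 22787 × 14.476/100 ≈ 3299.
Year 1992: gap = -2.8 × (8.88 - 5.07) = -10.668%, loss ≈ 22787 × 10.668/100 ≈ 2431.
Total lost output = 2182 + 3031 + 3299 + 2431 = 10943 billion.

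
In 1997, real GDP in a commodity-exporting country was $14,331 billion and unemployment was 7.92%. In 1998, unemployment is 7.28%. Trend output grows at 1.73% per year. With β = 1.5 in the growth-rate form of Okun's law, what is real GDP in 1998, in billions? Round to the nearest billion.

Δu = 7.28 - 7.92 = -0.64 points.
Okun's law (growth form): g_Y = g_Y* - β × Δu = 1.73 - 1.5 × (-0.64) = 1.73 + 0.96 = 2.69%.
Real GDP in the next year = 14331 × (1 + 2.69/100) = 14331 × 1.0269 ≈ 14717 billion.

$14,717 billion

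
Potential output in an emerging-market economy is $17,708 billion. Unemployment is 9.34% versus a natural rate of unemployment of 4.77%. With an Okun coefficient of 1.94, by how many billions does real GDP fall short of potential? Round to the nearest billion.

Output gap = -1.94 × (9.34 - 4.77) = -1.94 × 4.57 = -8.8658%.
Actual GDP ≈ 17708 × 0.911342 ≈ 16138 billion, so the shortfall is 17708 - 16138 = 1570 billion.

$1,570 billion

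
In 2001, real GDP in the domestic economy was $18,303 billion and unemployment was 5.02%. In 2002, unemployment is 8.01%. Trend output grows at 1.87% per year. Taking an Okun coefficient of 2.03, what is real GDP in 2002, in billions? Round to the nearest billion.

$17,534 billion

Δu = 8.01 - 5.02 = 2.99 points.
Okun's law (growth form): g_Y = g_Y* - β × Δu = 1.87 - 2.03 × (2.99) = 1.87 - 6.0697 = -4.1997%.
Real GDP in the next year = 18303 × (1 - 4.1997/100) = 18303 × 0.958003 ≈ 17534 billion.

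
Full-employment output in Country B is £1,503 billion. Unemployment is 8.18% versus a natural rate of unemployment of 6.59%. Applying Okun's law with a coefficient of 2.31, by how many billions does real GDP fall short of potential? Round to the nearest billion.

Output gap = -2.31 × (8.18 - 6.59) = -2.31 × 1.59 = -3.6729%.
Actual GDP ≈ 1503 × 0.963271 ≈ 1448 billion, so the shortfall is 1503 - 1448 = 55 billion.

£55 billion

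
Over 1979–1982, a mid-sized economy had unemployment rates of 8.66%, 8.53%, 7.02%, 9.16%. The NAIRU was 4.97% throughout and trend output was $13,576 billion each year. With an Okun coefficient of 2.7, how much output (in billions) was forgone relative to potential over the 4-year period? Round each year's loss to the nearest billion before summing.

$4,945 billion

Year 1979: gap = -2.7 × (8.66 - 4.97) = -9.963%, loss ≈ 13576 × 9.963/100 ≈ 1353.
Year 1980: gap = -2.7 × (8.53 - 4.97) = -9.612%, loss ≈ 13576 × 9.612/100 ≈ 1305.
Year 1981: gap = -2.7 × (7.02 - 4.97) = -5.535%, loss ≈ 13576 × 5.535/100 ≈ 751.
Year 1982: gap = -2.7 × (9.16 - 4.97) = -11.313%, loss ≈ 13576 × 11.313/100 ≈ 1536.
Total lost output = 1353 + 1305 + 751 + 1536 = 4945 billion.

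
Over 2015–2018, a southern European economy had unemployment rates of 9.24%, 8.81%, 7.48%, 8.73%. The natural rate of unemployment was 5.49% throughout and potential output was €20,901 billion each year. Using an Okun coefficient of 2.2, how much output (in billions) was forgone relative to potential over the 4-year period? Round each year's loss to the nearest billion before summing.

Year 2015: gap = -2.2 × (9.24 - 5.49) = -8.25%, loss ≈ 20901 × 8.25/100 ≈ 1724.
Year 2016: gap = -2.2 × (8.81 - 5.49) = -7.304%, loss ≈ 20901 × 7.304/100 ≈ 1527.
Year 2017: gap = -2.2 × (7.48 - 5.49) = -4.378%, loss ≈ 20901 × 4.378/100 ≈ 915.
Year 2018: gap = -2.2 × (8.73 - 5.49) = -7.128%, loss ≈ 20901 × 7.128/100 ≈ 1490.
Total lost output = 1724 + 1527 + 915 + 1490 = 5656 billion.

€5,656 billion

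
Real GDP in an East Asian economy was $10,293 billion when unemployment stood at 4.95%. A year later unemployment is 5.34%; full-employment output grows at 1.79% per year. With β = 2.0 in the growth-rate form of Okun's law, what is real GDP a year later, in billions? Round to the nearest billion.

$10,397 billion

Δu = 5.34 - 4.95 = 0.39 points.
Okun's law (growth form): g_Y = g_Y* - β × Δu = 1.79 - 2.0 × (0.39) = 1.79 - 0.78 = 1.01%.
Real GDP in the next year = 10293 × (1 + 1.01/100) = 10293 × 1.0101 ≈ 10397 billion.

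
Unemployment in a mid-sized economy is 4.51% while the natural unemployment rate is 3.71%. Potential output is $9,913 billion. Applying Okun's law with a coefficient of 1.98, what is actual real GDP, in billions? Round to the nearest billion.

$9,756 billion

Unemployment gap = 4.51 - 3.71 = 0.8 points, so the output gap is -1.98 × 0.8 = -1.584%.
Actual GDP = 9913 × (1 - 1.584/100) = 9913 × 0.98416 ≈ 9756 billion.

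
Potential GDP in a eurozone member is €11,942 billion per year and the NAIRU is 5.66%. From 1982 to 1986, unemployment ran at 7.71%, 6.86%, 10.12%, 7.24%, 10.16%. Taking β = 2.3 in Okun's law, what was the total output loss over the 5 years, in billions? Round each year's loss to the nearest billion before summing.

Year 1982: gap = -2.3 × (7.71 - 5.66) = -4.715%, loss ≈ 11942 × 4.715/100 ≈ 563.
Year 1983: gap = -2.3 × (6.86 - 5.66) = -2.76%, loss ≈ 11942 × 2.76/100 ≈ 330.
Year 1984: gap = -2.3 × (10.12 - 5.66) = -10.258%, loss ≈ 11942 × 10.258/100 ≈ 1225.
Year 1985: gap = -2.3 × (7.24 - 5.66) = -3.634%, loss ≈ 11942 × 3.634/100 ≈ 434.
Year 1986: gap = -2.3 × (10.16 - 5.66) = -10.35%, loss ≈ 11942 × 10.35/100 ≈ 1236.
Total lost output = 563 + 330 + 1225 + 434 + 1236 = 3788 billion.

€3,788 billion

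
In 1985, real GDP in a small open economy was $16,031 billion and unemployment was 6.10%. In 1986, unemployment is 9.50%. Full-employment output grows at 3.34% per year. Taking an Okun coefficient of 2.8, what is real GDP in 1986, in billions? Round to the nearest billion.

Δu = 9.5 - 6.1 = 3.4 points.
Okun's law (growth form): g_Y = g_Y* - β × Δu = 3.34 - 2.8 × (3.40) = 3.34 - 9.52 = -6.18%.
Real GDP in the next year = 16031 × (1 - 6.18/100) = 16031 × 0.9382 ≈ 15040 billion.

$15,040 billion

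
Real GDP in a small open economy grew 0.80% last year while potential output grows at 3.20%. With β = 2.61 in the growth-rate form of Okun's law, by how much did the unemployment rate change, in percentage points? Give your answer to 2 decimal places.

0.92 percentage points

Growth-rate Okun's law: g_Y = g_Y* - β × Δu, so Δu = (g_Y* - g_Y)/β.
Δu = (3.2 - 0.8)/2.61 = 2.4/2.61 = 0.92 percentage points.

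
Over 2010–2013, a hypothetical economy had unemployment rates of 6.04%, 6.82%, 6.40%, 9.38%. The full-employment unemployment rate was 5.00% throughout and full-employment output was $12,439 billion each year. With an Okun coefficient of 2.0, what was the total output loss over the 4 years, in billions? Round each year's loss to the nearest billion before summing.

Year 2010: gap = -2.0 × (6.04 - 5) = -2.08%, loss ≈ 12439 × 2.08/100 ≈ 259.
Year 2011: gap = -2.0 × (6.82 - 5) = -3.64%, loss ≈ 12439 × 3.64/100 ≈ 453.
Year 2012: gap = -2.0 × (6.4 - 5) = -2.8%, loss ≈ 12439 × 2.8/100 ≈ 348.
Year 2013: gap = -2.0 × (9.38 - 5) = -8.76%, loss ≈ 12439 × 8.76/100 ≈ 1090.
Total lost output = 259 + 453 + 348 + 1090 = 2150 billion.

$2,150 billion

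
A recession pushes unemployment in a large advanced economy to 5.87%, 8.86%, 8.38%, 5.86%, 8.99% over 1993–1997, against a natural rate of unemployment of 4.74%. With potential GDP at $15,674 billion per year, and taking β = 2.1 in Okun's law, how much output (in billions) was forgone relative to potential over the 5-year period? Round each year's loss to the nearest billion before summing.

Year 1993: gap = -2.1 × (5.87 - 4.74) = -2.373%, loss ≈ 15674 × 2.373/100 ≈ 372.
Year 1994: gap = -2.1 × (8.86 - 4.74) = -8.652%, loss ≈ 15674 × 8.652/100 ≈ 1356.
Year 1995: gap = -2.1 × (8.38 - 4.74) = -7.644%, loss ≈ 15674 × 7.644/100 ≈ 1198.
Year 1996: gap = -2.1 × (5.86 - 4.74) = -2.352%, loss ≈ 15674 × 2.352/100 ≈ 369.
Year 1997: gap = -2.1 × (8.99 - 4.74) = -8.925%, loss ≈ 15674 × 8.925/100 ≈ 1399.
Total lost output = 372 + 1356 + 1198 + 369 + 1399 = 4694 billion.

$4,694 billion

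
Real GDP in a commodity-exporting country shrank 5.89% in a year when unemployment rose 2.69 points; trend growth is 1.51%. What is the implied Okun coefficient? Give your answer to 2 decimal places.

Growth form: g_Y = g_Y* - β × Δu, so β = (g_Y* - g_Y)/Δu.
β = (1.51 + 5.89)/2.69 = 7.4/2.69 = 2.75.

β ≈ 2.75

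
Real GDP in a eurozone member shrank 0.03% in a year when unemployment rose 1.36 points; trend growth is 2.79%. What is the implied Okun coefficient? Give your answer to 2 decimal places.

β ≈ 2.07

Growth form: g_Y = g_Y* - β × Δu, so β = (g_Y* - g_Y)/Δu.
β = (2.79 + 0.03)/1.36 = 2.82/1.36 = 2.07.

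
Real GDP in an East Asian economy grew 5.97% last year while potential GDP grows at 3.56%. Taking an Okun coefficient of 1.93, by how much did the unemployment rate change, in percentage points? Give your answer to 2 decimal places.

-1.25 percentage points

Growth-rate Okun's law: g_Y = g_Y* - β × Δu, so Δu = (g_Y* - g_Y)/β.
Δu = (3.56 - 5.97)/1.93 = -2.41/1.93 = -1.25 percentage points.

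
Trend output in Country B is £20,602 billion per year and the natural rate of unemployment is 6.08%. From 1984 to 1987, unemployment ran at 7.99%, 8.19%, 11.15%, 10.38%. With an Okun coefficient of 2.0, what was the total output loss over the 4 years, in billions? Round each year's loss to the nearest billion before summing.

£5,517 billion

Year 1984: gap = -2.0 × (7.99 - 6.08) = -3.82%, loss ≈ 20602 × 3.82/100 ≈ 787.
Year 1985: gap = -2.0 × (8.19 - 6.08) = -4.22%, loss ≈ 20602 × 4.22/100 ≈ 869.
Year 1986: gap = -2.0 × (11.15 - 6.08) = -10.14%, loss ≈ 20602 × 10.14/100 ≈ 2089.
Year 1987: gap = -2.0 × (10.38 - 6.08) = -8.6%, loss ≈ 20602 × 8.6/100 ≈ 1772.
Total lost output = 787 + 869 + 2089 + 1772 = 5517 billion.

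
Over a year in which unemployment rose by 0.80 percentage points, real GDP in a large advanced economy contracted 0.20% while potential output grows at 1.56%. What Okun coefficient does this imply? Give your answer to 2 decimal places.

Growth form: g_Y = g_Y* - β × Δu, so β = (g_Y* - g_Y)/Δu.
β = (1.56 + 0.2)/0.80 = 1.76/0.80 = 2.20.

β ≈ 2.20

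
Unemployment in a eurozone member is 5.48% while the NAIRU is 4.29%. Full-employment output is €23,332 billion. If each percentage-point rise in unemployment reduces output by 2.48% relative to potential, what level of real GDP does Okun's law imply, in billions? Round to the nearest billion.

Unemployment gap = 5.48 - 4.29 = 1.19 points, so the output gap is -2.48 × 1.19 = -2.9512%.
Actual GDP = 23332 × (1 - 2.9512/100) = 23332 × 0.970488 ≈ 22643 billion.

€22,643 billion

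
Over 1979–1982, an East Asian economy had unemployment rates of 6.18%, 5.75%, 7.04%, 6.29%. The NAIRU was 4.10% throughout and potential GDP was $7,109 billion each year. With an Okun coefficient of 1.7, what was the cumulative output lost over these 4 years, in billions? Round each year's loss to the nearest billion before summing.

$1,070 billion

Year 1979: gap = -1.7 × (6.18 - 4.1) = -3.536%, loss ≈ 7109 × 3.536/100 ≈ 251.
Year 1980: gap = -1.7 × (5.75 - 4.1) = -2.805%, loss ≈ 7109 × 2.805/100 ≈ 199.
Year 1981: gap = -1.7 × (7.04 - 4.1) = -4.998%, loss ≈ 7109 × 4.998/100 ≈ 355.
Year 1982: gap = -1.7 × (6.29 - 4.1) = -3.723%, loss ≈ 7109 × 3.723/100 ≈ 265.
Total lost output = 251 + 199 + 355 + 265 = 1070 billion.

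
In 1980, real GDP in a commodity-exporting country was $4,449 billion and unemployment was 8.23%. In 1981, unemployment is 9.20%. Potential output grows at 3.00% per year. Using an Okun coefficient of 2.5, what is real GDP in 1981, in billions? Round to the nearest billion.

Δu = 9.2 - 8.23 = 0.97 points.
Okun's law (growth form): g_Y = g_Y* - β × Δu = 3.00 - 2.5 × (0.97) = 3 - 2.425 = 0.575%.
Real GDP in the next year = 4449 × (1 + 0.575/100) = 4449 × 1.00575 ≈ 4475 billion.

$4,475 billion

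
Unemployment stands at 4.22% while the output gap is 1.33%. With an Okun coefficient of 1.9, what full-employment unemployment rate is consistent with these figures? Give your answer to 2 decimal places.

From Okun's law, u - u* = -(output gap)/β = -(1.33)/1.9 = -0.7 points.
So u* = 4.22 + 0.7 = 4.92%.

4.92%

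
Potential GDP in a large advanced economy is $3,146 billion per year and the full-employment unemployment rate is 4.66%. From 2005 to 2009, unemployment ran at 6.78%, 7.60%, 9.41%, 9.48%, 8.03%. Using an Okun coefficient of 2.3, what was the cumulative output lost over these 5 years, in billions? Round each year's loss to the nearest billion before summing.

Year 2005: gap = -2.3 × (6.78 - 4.66) = -4.876%, loss ≈ 3146 × 4.876/100 ≈ 153.
Year 2006: gap = -2.3 × (7.6 - 4.66) = -6.762%, loss ≈ 3146 × 6.762/100 ≈ 213.
Year 2007: gap = -2.3 × (9.41 - 4.66) = -10.925%, loss ≈ 3146 × 10.925/100 ≈ 344.
Year 2008: gap = -2.3 × (9.48 - 4.66) = -11.086%, loss ≈ 3146 × 11.086/100 ≈ 349.
Year 2009: gap = -2.3 × (8.03 - 4.66) = -7.751%, loss ≈ 3146 × 7.751/100 ≈ 244.
Total lost output = 153 + 213 + 344 + 349 + 244 = 1303 billion.

$1,303 billion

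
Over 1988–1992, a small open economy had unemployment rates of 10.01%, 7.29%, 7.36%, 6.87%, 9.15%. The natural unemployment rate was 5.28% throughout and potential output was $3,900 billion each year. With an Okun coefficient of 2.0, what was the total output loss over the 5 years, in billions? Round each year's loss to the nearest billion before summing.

$1,114 billion

Year 1988: gap = -2.0 × (10.01 - 5.28) = -9.46%, loss ≈ 3900 × 9.46/100 ≈ 369.
Year 1989: gap = -2.0 × (7.29 - 5.28) = -4.02%, loss ≈ 3900 × 4.02/100 ≈ 157.
Year 1990: gap = -2.0 × (7.36 - 5.28) = -4.16%, loss ≈ 3900 × 4.16/100 ≈ 162.
Year 1991: gap = -2.0 × (6.87 - 5.28) = -3.18%, loss ≈ 3900 × 3.18/100 ≈ 124.
Year 1992: gap = -2.0 × (9.15 - 5.28) = -7.74%, loss ≈ 3900 × 7.74/100 ≈ 302.
Total lost output = 369 + 157 + 162 + 124 + 302 = 1114 billion.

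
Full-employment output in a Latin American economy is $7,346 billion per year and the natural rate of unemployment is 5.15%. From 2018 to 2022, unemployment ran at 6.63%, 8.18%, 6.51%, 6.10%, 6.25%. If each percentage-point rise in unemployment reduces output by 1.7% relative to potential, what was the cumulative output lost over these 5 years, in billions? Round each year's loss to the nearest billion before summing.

$989 billion

Year 2018: gap = -1.7 × (6.63 - 5.15) = -2.516%, loss ≈ 7346 × 2.516/100 ≈ 185.
Year 2019: gap = -1.7 × (8.18 - 5.15) = -5.151%, loss ≈ 7346 × 5.151/100 ≈ 378.
Year 2020: gap = -1.7 × (6.51 - 5.15) = -2.312%, loss ≈ 7346 × 2.312/100 ≈ 170.
Year 2021: gap = -1.7 × (6.1 - 5.15) = -1.615%, loss ≈ 7346 × 1.615/100 ≈ 119.
Year 2022: gap = -1.7 × (6.25 - 5.15) = -1.87%, loss ≈ 7346 × 1.87/100 ≈ 137.
Total lost output = 185 + 378 + 170 + 119 + 137 = 989 billion.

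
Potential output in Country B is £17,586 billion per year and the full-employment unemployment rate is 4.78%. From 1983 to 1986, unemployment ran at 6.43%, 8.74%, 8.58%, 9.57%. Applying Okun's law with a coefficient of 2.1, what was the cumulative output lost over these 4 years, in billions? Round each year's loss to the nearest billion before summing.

Year 1983: gap = -2.1 × (6.43 - 4.78) = -3.465%, loss ≈ 17586 × 3.465/100 ≈ 609.
Year 1984: gap = -2.1 × (8.74 - 4.78) = -8.316%, loss ≈ 17586 × 8.316/100 ≈ 1462.
Year 1985: gap = -2.1 × (8.58 - 4.78) = -7.98%, loss ≈ 17586 × 7.98/100 ≈ 1403.
Year 1986: gap = -2.1 × (9.57 - 4.78) = -10.059%, loss ≈ 17586 × 10.059/100 ≈ 1769.
Total lost output = 609 + 1462 + 1403 + 1769 = 5243 billion.

£5,243 billion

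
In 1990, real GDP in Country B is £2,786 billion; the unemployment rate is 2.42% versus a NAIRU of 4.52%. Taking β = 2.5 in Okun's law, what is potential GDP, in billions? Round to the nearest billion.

£2,647 billion

Unemployment gap = 2.42 - 4.52 = -2.1 points, so output gap = -2.5 × (-2.1) = 5.25%.
Since Y = Y* × (1 + gap/100), Y* = 2786/1.0525 ≈ 2647 billion.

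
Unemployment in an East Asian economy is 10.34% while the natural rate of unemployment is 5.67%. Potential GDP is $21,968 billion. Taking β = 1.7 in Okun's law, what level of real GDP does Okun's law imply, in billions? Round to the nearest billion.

$20,224 billion

Unemployment gap = 10.34 - 5.67 = 4.67 points, so the output gap is -1.7 × 4.67 = -7.939%.
Actual GDP = 21968 × (1 - 7.939/100) = 21968 × 0.92061 ≈ 20224 billion.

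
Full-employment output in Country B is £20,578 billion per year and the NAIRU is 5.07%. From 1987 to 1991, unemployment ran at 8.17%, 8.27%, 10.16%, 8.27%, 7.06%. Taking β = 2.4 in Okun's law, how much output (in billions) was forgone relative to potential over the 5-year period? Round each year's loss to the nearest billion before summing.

£8,188 billion

Year 1987: gap = -2.4 × (8.17 - 5.07) = -7.44%, loss ≈ 20578 × 7.44/100 ≈ 1531.
Year 1988: gap = -2.4 × (8.27 - 5.07) = -7.68%, loss ≈ 20578 × 7.68/100 ≈ 1580.
Year 1989: gap = -2.4 × (10.16 - 5.07) = -12.216%, loss ≈ 20578 × 12.216/100 ≈ 2514.
Year 1990: gap = -2.4 × (8.27 - 5.07) = -7.68%, loss ≈ 20578 × 7.68/100 ≈ 1580.
Year 1991: gap = -2.4 × (7.06 - 5.07) = -4.776%, loss ≈ 20578 × 4.776/100 ≈ 983.
Total lost output = 1531 + 1580 + 2514 + 1580 + 983 = 8188 billion.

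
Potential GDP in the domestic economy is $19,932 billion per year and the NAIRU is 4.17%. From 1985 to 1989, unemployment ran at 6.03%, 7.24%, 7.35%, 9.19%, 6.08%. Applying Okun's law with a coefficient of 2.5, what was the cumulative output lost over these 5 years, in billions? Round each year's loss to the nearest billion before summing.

Year 1985: gap = -2.5 × (6.03 - 4.17) = -4.65%, loss ≈ 19932 × 4.65/100 ≈ 927.
Year 1986: gap = -2.5 × (7.24 - 4.17) = -7.675%, loss ≈ 19932 × 7.675/100 ≈ 1530.
Year 1987: gap = -2.5 × (7.35 - 4.17) = -7.95%, loss ≈ 19932 × 7.95/100 ≈ 1585.
Year 1988: gap = -2.5 × (9.19 - 4.17) = -12.55%, loss ≈ 19932 × 12.55/100 ≈ 2501.
Year 1989: gap = -2.5 × (6.08 - 4.17) = -4.775%, loss ≈ 19932 × 4.775/100 ≈ 952.
Total lost output = 927 + 1530 + 1585 + 2501 + 952 = 7495 billion.

$7,495 billion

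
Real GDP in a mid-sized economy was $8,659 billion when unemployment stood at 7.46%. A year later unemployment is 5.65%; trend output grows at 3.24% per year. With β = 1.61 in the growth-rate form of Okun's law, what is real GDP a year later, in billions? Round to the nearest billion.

Δu = 5.65 - 7.46 = -1.81 points.
Okun's law (growth form): g_Y = g_Y* - β × Δu = 3.24 - 1.61 × (-1.81) = 3.24 + 2.9141 = 6.1541%.
Real GDP in the next year = 8659 × (1 + 6.1541/100) = 8659 × 1.061541 ≈ 9192 billion.

$9,192 billion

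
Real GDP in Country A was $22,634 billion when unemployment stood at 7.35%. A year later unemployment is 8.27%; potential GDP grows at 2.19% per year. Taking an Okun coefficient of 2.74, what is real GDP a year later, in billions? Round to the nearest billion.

Δu = 8.27 - 7.35 = 0.92 points.
Okun's law (growth form): g_Y = g_Y* - β × Δu = 2.19 - 2.74 × (0.92) = 2.19 - 2.5208 = -0.3308%.
Real GDP in the next year = 22634 × (1 - 0.3308/100) = 22634 × 0.996692 ≈ 22559 billion.

$22,559 billion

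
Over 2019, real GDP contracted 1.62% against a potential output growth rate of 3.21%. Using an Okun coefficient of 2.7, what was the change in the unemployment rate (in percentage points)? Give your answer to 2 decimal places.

1.79 percentage points

Growth-rate Okun's law: g_Y = g_Y* - β × Δu, so Δu = (g_Y* - g_Y)/β.
Δu = (3.21 + 1.62)/2.7 = 4.83/2.7 = 1.79 percentage points.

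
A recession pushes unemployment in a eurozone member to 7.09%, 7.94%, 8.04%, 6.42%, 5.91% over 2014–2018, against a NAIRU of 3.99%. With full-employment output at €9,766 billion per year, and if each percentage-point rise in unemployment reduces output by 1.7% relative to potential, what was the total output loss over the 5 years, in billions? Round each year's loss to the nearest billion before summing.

€2,565 billion

Year 2014: gap = -1.7 × (7.09 - 3.99) = -5.27%, loss ≈ 9766 × 5.27/100 ≈ 515.
Year 2015: gap = -1.7 × (7.94 - 3.99) = -6.715%, loss ≈ 9766 × 6.715/100 ≈ 656.
Year 2016: gap = -1.7 × (8.04 - 3.99) = -6.885%, loss ≈ 9766 × 6.885/100 ≈ 672.
Year 2017: gap = -1.7 × (6.42 - 3.99) = -4.131%, loss ≈ 9766 × 4.131/100 ≈ 403.
Year 2018: gap = -1.7 × (5.91 - 3.99) = -3.264%, loss ≈ 9766 × 3.264/100 ≈ 319.
Total lost output = 515 + 656 + 672 + 403 + 319 = 2565 billion.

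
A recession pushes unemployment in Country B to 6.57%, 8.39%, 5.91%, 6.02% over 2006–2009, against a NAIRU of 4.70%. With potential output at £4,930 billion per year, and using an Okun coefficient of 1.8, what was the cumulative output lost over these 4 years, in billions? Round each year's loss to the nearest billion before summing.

Year 2006: gap = -1.8 × (6.57 - 4.7) = -3.366%, loss ≈ 4930 × 3.366/100 ≈ 166.
Year 2007: gap = -1.8 × (8.39 - 4.7) = -6.642%, loss ≈ 4930 × 6.642/100 ≈ 327.
Year 2008: gap = -1.8 × (5.91 - 4.7) = -2.178%, loss ≈ 4930 × 2.178/100 ≈ 107.
Year 2009: gap = -1.8 × (6.02 - 4.7) = -2.376%, loss ≈ 4930 × 2.376/100 ≈ 117.
Total lost output = 166 + 327 + 107 + 117 = 717 billion.

£717 billion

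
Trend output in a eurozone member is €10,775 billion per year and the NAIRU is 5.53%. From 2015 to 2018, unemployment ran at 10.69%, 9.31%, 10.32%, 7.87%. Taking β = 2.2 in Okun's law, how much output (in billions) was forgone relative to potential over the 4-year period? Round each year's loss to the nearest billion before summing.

€3,809 billion

Year 2015: gap = -2.2 × (10.69 - 5.53) = -11.352%, loss ≈ 10775 × 11.352/100 ≈ 1223.
Year 2016: gap = -2.2 × (9.31 - 5.53) = -8.316%, loss ≈ 10775 × 8.316/100 ≈ 896.
Year 2017: gap = -2.2 × (10.32 - 5.53) = -10.538%, loss ≈ 10775 × 10.538/100 ≈ 1135.
Year 2018: gap = -2.2 × (7.87 - 5.53) = -5.148%, loss ≈ 10775 × 5.148/100 ≈ 555.
Total lost output = 1223 + 896 + 1135 + 555 = 3809 billion.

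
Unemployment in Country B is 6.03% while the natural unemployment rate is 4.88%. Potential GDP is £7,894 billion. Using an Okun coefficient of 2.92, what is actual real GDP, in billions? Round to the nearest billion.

Unemployment gap = 6.03 - 4.88 = 1.15 points, so the output gap is -2.92 × 1.15 = -3.358%.
Actual GDP = 7894 × (1 - 3.358/100) = 7894 × 0.96642 ≈ 7629 billion.

£7,629 billion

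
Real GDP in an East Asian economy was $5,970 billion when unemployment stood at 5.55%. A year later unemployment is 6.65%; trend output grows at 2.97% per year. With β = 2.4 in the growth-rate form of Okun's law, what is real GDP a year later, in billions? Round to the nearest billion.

Δu = 6.65 - 5.55 = 1.1 points.
Okun's law (growth form): g_Y = g_Y* - β × Δu = 2.97 - 2.4 × (1.10) = 2.97 - 2.64 = 0.33%.
Real GDP in the next year = 5970 × (1 + 0.33/100) = 5970 × 1.0033 ≈ 5990 billion.

$5,990 billion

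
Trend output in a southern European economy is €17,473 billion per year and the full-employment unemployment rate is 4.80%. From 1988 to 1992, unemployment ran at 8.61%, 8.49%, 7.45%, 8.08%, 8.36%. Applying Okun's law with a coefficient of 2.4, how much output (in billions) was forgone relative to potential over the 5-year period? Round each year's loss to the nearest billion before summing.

€7,124 billion

Year 1988: gap = -2.4 × (8.61 - 4.8) = -9.144%, loss ≈ 17473 × 9.144/100 ≈ 1598.
Year 1989: gap = -2.4 × (8.49 - 4.8) = -8.856%, loss ≈ 17473 × 8.856/100 ≈ 1547.
Year 1990: gap = -2.4 × (7.45 - 4.8) = -6.36%, loss ≈ 17473 × 6.36/100 ≈ 1111.
Year 1991: gap = -2.4 × (8.08 - 4.8) = -7.872%, loss ≈ 17473 × 7.872/100 ≈ 1375.
Year 1992: gap = -2.4 × (8.36 - 4.8) = -8.544%, loss ≈ 17473 × 8.544/100 ≈ 1493.
Total lost output = 1598 + 1547 + 1111 + 1375 + 1493 = 7124 billion.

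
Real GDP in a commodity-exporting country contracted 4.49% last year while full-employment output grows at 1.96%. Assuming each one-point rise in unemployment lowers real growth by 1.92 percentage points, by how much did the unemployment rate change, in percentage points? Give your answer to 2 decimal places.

Growth-rate Okun's law: g_Y = g_Y* - β × Δu, so Δu = (g_Y* - g_Y)/β.
Δu = (1.96 + 4.49)/1.92 = 6.45/1.92 = 3.36 percentage points.

3.36 percentage points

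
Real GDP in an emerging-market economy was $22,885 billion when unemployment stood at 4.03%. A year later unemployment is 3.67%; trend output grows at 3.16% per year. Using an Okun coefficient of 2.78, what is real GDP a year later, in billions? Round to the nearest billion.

$23,837 billion

Δu = 3.67 - 4.03 = -0.36 points.
Okun's law (growth form): g_Y = g_Y* - β × Δu = 3.16 - 2.78 × (-0.36) = 3.16 + 1.0008 = 4.1608%.
Real GDP in the next year = 22885 × (1 + 4.1608/100) = 22885 × 1.041608 ≈ 23837 billion.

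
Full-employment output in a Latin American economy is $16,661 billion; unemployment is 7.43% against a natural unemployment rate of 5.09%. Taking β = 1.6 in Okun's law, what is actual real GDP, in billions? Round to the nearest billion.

Unemployment gap = 7.43 - 5.09 = 2.34 points, so the output gap is -1.6 × 2.34 = -3.744%.
Actual GDP = 16661 × (1 - 3.744/100) = 16661 × 0.96256 ≈ 16037 billion.

$16,037 billion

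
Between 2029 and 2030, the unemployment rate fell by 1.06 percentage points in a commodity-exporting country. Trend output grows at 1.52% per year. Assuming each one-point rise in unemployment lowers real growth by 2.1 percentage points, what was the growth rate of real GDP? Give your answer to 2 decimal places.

3.75%

Growth-rate Okun's law: g_Y = g_Y* - β × Δu.
g_Y = 1.52 - 2.1 × (-1.06) = 1.52 + 2.226 = 3.746%, i.e. 3.75% to 2 d.p.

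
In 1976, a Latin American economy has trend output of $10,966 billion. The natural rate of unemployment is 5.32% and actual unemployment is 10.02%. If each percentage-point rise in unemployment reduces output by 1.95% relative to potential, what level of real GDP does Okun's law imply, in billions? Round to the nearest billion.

Unemployment gap = 10.02 - 5.32 = 4.7 points, so the output gap is -1.95 × 4.7 = -9.165%.
Actual GDP = 10966 × (1 - 9.165/100) = 10966 × 0.90835 ≈ 9961 billion.

$9,961 billion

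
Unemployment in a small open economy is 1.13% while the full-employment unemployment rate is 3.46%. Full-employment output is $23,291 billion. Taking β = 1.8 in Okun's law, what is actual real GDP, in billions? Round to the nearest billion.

$24,268 billion

Unemployment gap = 1.13 - 3.46 = -2.33 points, so the output gap is -1.8 × (-2.33) = 4.194%.
Actual GDP = 23291 × (1 + 4.194/100) = 23291 × 1.04194 ≈ 24268 billion.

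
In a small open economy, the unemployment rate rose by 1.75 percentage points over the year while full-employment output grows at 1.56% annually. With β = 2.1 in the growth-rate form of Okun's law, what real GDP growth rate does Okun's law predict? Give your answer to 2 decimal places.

Growth-rate Okun's law: g_Y = g_Y* - β × Δu.
g_Y = 1.56 - 2.1 × (1.75) = 1.56 - 3.675 = -2.115%, i.e. -2.12% to 2 d.p.

-2.12%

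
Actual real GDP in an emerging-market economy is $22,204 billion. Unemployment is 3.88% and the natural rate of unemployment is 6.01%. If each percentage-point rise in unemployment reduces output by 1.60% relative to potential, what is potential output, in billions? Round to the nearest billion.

$21,472 billion

Unemployment gap = 3.88 - 6.01 = -2.13 points, so output gap = -1.6 × (-2.13) = 3.408%.
Since Y = Y* × (1 + gap/100), Y* = 22204/1.03408 ≈ 21472 billion.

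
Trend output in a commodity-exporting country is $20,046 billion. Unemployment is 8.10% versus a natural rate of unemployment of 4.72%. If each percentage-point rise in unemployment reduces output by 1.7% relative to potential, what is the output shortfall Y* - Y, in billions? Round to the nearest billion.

Output gap = -1.7 × (8.1 - 4.72) = -1.7 × 3.38 = -5.746%.
Actual GDP ≈ 20046 × 0.94254 ≈ 18894 billion, so the shortfall is 20046 - 18894 = 1152 billion.

$1,152 billion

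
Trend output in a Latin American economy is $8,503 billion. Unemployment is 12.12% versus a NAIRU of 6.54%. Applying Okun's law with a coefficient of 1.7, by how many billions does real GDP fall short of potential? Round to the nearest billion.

$807 billion

Output gap = -1.7 × (12.12 - 6.54) = -1.7 × 5.58 = -9.486%.
Actual GDP ≈ 8503 × 0.90514 ≈ 7696 billion, so the shortfall is 8503 - 7696 = 807 billion.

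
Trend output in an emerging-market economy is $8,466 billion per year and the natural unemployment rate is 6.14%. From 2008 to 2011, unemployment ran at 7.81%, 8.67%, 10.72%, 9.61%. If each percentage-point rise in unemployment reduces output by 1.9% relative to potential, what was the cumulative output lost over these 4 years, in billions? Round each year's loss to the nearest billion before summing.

Year 2008: gap = -1.9 × (7.81 - 6.14) = -3.173%, loss ≈ 8466 × 3.173/100 ≈ 269.
Year 2009: gap = -1.9 × (8.67 - 6.14) = -4.807%, loss ≈ 8466 × 4.807/100 ≈ 407.
Year 2010: gap = -1.9 × (10.72 - 6.14) = -8.702%, loss ≈ 8466 × 8.702/100 ≈ 737.
Year 2011: gap = -1.9 × (9.61 - 6.14) = -6.593%, loss ≈ 8466 × 6.593/100 ≈ 558.
Total lost output = 269 + 407 + 737 + 558 = 1971 billion.

$1,971 billion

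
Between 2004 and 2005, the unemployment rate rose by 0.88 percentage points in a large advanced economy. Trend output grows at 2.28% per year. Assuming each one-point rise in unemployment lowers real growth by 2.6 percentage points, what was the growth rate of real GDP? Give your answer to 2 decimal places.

Growth-rate Okun's law: g_Y = g_Y* - β × Δu.
g_Y = 2.28 - 2.6 × (0.88) = 2.28 - 2.288 = -0.008%, i.e. -0.01% to 2 d.p.

-0.01%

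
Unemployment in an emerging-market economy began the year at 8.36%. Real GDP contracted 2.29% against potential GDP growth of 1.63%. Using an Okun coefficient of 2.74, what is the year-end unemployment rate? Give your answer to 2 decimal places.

Growth-rate Okun's law: g_Y = g_Y* - β × Δu, so Δu = (g_Y* - g_Y)/β.
Δu = (1.63 + 2.29)/2.74 = 3.92/2.74 = 1.43 percentage points.
Year-end unemployment = 8.36 + 1.43 = 9.79%.

9.79%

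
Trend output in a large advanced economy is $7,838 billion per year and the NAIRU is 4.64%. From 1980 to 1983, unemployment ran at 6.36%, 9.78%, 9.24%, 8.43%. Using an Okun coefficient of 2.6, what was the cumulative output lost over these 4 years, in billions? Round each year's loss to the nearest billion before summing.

Year 1980: gap = -2.6 × (6.36 - 4.64) = -4.472%, loss ≈ 7838 × 4.472/100 ≈ 351.
Year 1981: gap = -2.6 × (9.78 - 4.64) = -13.364%, loss ≈ 7838 × 13.364/100 ≈ 1047.
Year 1982: gap = -2.6 × (9.24 - 4.64) = -11.96%, loss ≈ 7838 × 11.96/100 ≈ 937.
Year 1983: gap = -2.6 × (8.43 - 4.64) = -9.854%, loss ≈ 7838 × 9.854/100 ≈ 772.
Total lost output = 351 + 1047 + 937 + 772 = 3107 billion.

$3,107 billion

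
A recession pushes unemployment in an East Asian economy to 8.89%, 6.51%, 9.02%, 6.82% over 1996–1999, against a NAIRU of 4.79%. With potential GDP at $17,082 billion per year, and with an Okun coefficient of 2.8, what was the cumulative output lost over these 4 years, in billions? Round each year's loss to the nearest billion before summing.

Year 1996: gap = -2.8 × (8.89 - 4.79) = -11.48%, loss ≈ 17082 × 11.48/100 ≈ 1961.
Year 1997: gap = -2.8 × (6.51 - 4.79) = -4.816%, loss ≈ 17082 × 4.816/100 ≈ 823.
Year 1998: gap = -2.8 × (9.02 - 4.79) = -11.844%, loss ≈ 17082 × 11.844/100 ≈ 2023.
Year 1999: gap = -2.8 × (6.82 - 4.79) = -5.684%, loss ≈ 17082 × 5.684/100 ≈ 971.
Total lost output = 1961 + 823 + 2023 + 971 = 5778 billion.

$5,778 billion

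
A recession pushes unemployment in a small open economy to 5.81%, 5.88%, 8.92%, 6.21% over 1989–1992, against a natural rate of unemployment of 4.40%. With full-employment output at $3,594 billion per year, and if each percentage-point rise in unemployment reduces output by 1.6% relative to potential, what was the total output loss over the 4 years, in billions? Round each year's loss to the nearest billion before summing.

$530 billion

Year 1989: gap = -1.6 × (5.81 - 4.4) = -2.256%, loss ≈ 3594 × 2.256/100 ≈ 81.
Year 1990: gap = -1.6 × (5.88 - 4.4) = -2.368%, loss ≈ 3594 × 2.368/100 ≈ 85.
Year 1991: gap = -1.6 × (8.92 - 4.4) = -7.232%, loss ≈ 3594 × 7.232/100 ≈ 260.
Year 1992: gap = -1.6 × (6.21 - 4.4) = -2.896%, loss ≈ 3594 × 2.896/100 ≈ 104.
Total lost output = 81 + 85 + 260 + 104 = 530 billion.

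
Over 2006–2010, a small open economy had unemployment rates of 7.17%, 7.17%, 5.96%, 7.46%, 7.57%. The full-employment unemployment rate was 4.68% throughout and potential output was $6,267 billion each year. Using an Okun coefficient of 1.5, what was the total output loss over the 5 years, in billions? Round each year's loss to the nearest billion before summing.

Year 2006: gap = -1.5 × (7.17 - 4.68) = -3.735%, loss ≈ 6267 × 3.735/100 ≈ 234.
Year 2007: gap = -1.5 × (7.17 - 4.68) = -3.735%, loss ≈ 6267 × 3.735/100 ≈ 234.
Year 2008: gap = -1.5 × (5.96 - 4.68) = -1.92%, loss ≈ 6267 × 1.92/100 ≈ 120.
Year 2009: gap = -1.5 × (7.46 - 4.68) = -4.17%, loss ≈ 6267 × 4.17/100 ≈ 261.
Year 2010: gap = -1.5 × (7.57 - 4.68) = -4.335%, loss ≈ 6267 × 4.335/100 ≈ 272.
Total lost output = 234 + 234 + 120 + 261 + 272 = 1121 billion.

$1,121 billion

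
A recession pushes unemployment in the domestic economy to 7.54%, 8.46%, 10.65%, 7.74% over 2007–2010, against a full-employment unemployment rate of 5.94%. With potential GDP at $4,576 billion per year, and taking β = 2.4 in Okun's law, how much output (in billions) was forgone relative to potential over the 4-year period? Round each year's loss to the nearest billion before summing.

Year 2007: gap = -2.4 × (7.54 - 5.94) = -3.84%, loss ≈ 4576 × 3.84/100 ≈ 176.
Year 2008: gap = -2.4 × (8.46 - 5.94) = -6.048%, loss ≈ 4576 × 6.048/100 ≈ 277.
Year 2009: gap = -2.4 × (10.65 - 5.94) = -11.304%, loss ≈ 4576 × 11.304/100 ≈ 517.
Year 2010: gap = -2.4 × (7.74 - 5.94) = -4.32%, loss ≈ 4576 × 4.32/100 ≈ 198.
Total lost output = 176 + 277 + 517 + 198 = 1168 billion.

$1,168 billion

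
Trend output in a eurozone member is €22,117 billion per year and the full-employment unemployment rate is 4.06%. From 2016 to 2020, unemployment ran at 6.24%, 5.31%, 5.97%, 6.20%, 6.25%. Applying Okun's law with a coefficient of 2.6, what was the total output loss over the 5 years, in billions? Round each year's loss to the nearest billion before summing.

€5,561 billion

Year 2016: gap = -2.6 × (6.24 - 4.06) = -5.668%, loss ≈ 22117 × 5.668/100 ≈ 1254.
Year 2017: gap = -2.6 × (5.31 - 4.06) = -3.25%, loss ≈ 22117 × 3.25/100 ≈ 719.
Year 2018: gap = -2.6 × (5.97 - 4.06) = -4.966%, loss ≈ 22117 × 4.966/100 ≈ 1098.
Year 2019: gap = -2.6 × (6.2 - 4.06) = -5.564%, loss ≈ 22117 × 5.564/100 ≈ 1231.
Year 2020: gap = -2.6 × (6.25 - 4.06) = -5.694%, loss ≈ 22117 × 5.694/100 ≈ 1259.
Total lost output = 1254 + 719 + 1098 + 1231 + 1259 = 5561 billion.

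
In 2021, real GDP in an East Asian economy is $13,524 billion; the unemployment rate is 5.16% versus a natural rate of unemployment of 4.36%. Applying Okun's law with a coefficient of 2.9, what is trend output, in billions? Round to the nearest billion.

$13,845 billion

Unemployment gap = 5.16 - 4.36 = 0.8 points, so output gap = -2.9 × 0.8 = -2.32%.
Since Y = Y* × (1 + gap/100), Y* = 13524/0.9768 ≈ 13845 billion.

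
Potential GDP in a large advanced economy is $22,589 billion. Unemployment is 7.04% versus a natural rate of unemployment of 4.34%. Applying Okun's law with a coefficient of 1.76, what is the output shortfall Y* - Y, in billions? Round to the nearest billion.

$1,073 billion

Output gap = -1.76 × (7.04 - 4.34) = -1.76 × 2.7 = -4.752%.
Actual GDP ≈ 22589 × 0.95248 ≈ 21516 billion, so the shortfall is 22589 - 21516 = 1073 billion.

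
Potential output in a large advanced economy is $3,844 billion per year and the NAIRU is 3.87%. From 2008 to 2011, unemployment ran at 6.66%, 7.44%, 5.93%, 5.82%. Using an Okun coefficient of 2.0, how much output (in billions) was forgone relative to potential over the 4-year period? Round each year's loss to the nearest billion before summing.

$796 billion

Year 2008: gap = -2.0 × (6.66 - 3.87) = -5.58%, loss ≈ 3844 × 5.58/100 ≈ 214.
Year 2009: gap = -2.0 × (7.44 - 3.87) = -7.14%, loss ≈ 3844 × 7.14/100 ≈ 274.
Year 2010: gap = -2.0 × (5.93 - 3.87) = -4.12%, loss ≈ 3844 × 4.12/100 ≈ 158.
Year 2011: gap = -2.0 × (5.82 - 3.87) = -3.9%, loss ≈ 3844 × 3.9/100 ≈ 150.
Total lost output = 214 + 274 + 158 + 150 = 796 billion.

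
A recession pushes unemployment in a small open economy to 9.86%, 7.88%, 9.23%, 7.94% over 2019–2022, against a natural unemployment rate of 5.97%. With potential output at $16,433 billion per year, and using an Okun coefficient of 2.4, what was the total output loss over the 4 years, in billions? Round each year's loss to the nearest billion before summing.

$4,350 billion

Year 2019: gap = -2.4 × (9.86 - 5.97) = -9.336%, loss ≈ 16433 × 9.336/100 ≈ 1534.
Year 2020: gap = -2.4 × (7.88 - 5.97) = -4.584%, loss ≈ 16433 × 4.584/100 ≈ 753.
Year 2021: gap = -2.4 × (9.23 - 5.97) = -7.824%, loss ≈ 16433 × 7.824/100 ≈ 1286.
Year 2022: gap = -2.4 × (7.94 - 5.97) = -4.728%, loss ≈ 16433 × 4.728/100 ≈ 777.
Total lost output = 1534 + 753 + 1286 + 777 = 4350 billion.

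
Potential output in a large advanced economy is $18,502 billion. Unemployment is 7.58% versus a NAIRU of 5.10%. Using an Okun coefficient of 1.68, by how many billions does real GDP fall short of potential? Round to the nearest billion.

Output gap = -1.68 × (7.58 - 5.1) = -1.68 × 2.48 = -4.1664%.
Actual GDP ≈ 18502 × 0.958336 ≈ 17731 billion, so the shortfall is 18502 - 17731 = 771 billion.

$771 billion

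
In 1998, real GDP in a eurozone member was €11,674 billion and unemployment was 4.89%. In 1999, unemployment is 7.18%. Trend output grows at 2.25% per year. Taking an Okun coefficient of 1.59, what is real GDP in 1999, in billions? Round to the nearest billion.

€11,512 billion

Δu = 7.18 - 4.89 = 2.29 points.
Okun's law (growth form): g_Y = g_Y* - β × Δu = 2.25 - 1.59 × (2.29) = 2.25 - 3.6411 = -1.3911%.
Real GDP in the next year = 11674 × (1 - 1.3911/100) = 11674 × 0.986089 ≈ 11512 billion.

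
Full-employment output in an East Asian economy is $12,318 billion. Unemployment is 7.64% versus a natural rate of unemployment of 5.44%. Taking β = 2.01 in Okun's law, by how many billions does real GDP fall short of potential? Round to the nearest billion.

$545 billion

Output gap = -2.01 × (7.64 - 5.44) = -2.01 × 2.2 = -4.422%.
Actual GDP ≈ 12318 × 0.95578 ≈ 11773 billion, so the shortfall is 12318 - 11773 = 545 billion.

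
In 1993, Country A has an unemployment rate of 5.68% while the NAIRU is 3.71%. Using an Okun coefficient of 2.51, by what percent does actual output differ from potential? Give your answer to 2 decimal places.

The unemployment gap is 5.68 - 3.71 = 1.97 percentage points.
Okun's law gives an output gap of -2.51 × 1.97 = -4.9447%, i.e. 4.94% below potential.

-4.94%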